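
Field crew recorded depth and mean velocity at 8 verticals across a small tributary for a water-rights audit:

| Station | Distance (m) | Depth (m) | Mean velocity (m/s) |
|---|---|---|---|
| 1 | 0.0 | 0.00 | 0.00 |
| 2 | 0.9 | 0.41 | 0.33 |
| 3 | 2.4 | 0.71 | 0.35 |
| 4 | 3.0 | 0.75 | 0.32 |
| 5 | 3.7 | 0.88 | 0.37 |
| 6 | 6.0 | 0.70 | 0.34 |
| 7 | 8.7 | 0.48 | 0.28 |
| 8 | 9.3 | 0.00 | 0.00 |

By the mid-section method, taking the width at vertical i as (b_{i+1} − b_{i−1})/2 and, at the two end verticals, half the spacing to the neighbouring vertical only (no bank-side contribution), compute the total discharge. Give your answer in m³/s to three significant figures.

w_2 = (2.4 − 0.0)/2 = 1.2 m; q_2 = 0.33 × 0.41 × 1.2 = 0.1624 m³/s
w_3 = (3.0 − 0.9)/2 = 1.05 m; q_3 = 0.35 × 0.71 × 1.05 = 0.2609 m³/s
w_4 = (3.7 − 2.4)/2 = 0.65 m; q_4 = 0.32 × 0.75 × 0.65 = 0.1560 m³/s
w_5 = (6.0 − 3.0)/2 = 1.5 m; q_5 = 0.37 × 0.88 × 1.5 = 0.4884 m³/s
w_6 = (8.7 − 3.7)/2 = 2.5 m; q_6 = 0.34 × 0.70 × 2.5 = 0.5950 m³/s
w_7 = (9.3 − 6.0)/2 = 1.65 m; q_7 = 0.28 × 0.48 × 1.65 = 0.2218 m³/s
Stations 1, 8 contribute zero (depth or velocity is 0).
Q = Σ qᵢ = 1.884 m³/s

1.88 m³/s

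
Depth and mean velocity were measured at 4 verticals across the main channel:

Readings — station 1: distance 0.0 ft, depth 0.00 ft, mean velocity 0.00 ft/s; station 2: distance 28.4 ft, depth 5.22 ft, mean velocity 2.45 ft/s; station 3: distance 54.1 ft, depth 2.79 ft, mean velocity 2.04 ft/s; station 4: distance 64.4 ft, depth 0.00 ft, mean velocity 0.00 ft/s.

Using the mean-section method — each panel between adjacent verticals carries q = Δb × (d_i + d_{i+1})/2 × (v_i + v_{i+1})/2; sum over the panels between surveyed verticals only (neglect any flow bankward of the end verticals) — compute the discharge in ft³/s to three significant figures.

337 ft³/s

Panel 1-2: Δb = 28.4 ft, d̄ = (0.00+5.22)/2 = 2.61, v̄ = (0.00+2.45)/2 = 1.225 → q = 28.4×2.61×1.225 = 90.80 ft³/s
Panel 2-3: Δb = 25.7 ft, d̄ = (5.22+2.79)/2 = 4.005, v̄ = (2.45+2.04)/2 = 2.245 → q = 25.7×4.005×2.245 = 231.1 ft³/s
Panel 3-4: Δb = 10.3 ft, d̄ = (2.79+0.00)/2 = 1.395, v̄ = (2.04+0.00)/2 = 1.02 → q = 10.3×1.395×1.02 = 14.66 ft³/s
Q = Σ q = 336.5 ft³/s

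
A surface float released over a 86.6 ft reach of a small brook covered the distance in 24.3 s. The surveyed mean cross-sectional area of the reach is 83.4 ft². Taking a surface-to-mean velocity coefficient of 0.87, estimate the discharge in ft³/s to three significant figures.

259 ft³/s

v_surface = L / t̄ = 86.6 / 24.3 = 3.564 ft/s
v_mean = 0.87 × 3.564 = 3.100 ft/s
Q = A × v_mean = 83.4 × 3.100 = 258.6 ft³/s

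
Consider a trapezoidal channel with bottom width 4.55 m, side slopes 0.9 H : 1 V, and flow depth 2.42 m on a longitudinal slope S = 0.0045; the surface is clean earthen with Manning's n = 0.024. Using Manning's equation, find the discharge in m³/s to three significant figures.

58.9 m³/s

A = (b + z·y)·y = (4.55 + 0.9×2.42)×2.42 = 16.28 m²
P = b + 2y√(1+z²) = 4.55 + 2×2.42×√(1+0.9²) = 11.06 m
R = A/P = 16.28/11.06 = 1.472 m
Q = (1/n)·A·R^(2/3)·S^(1/2) = (1/0.024) × 16.28 × 1.472^(2/3) × 0.0045^(1/2) = 58.89 m³/s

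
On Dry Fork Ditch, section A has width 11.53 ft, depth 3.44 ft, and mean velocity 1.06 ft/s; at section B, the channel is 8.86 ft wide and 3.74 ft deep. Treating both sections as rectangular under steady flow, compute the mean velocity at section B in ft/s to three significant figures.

1.27 ft/s

Q = A₁V₁ = (11.53×3.44) × 1.06 = 42.04 ft³/s
A₂ = 8.86 × 3.74 = 33.14 ft²
V₂ = Q/A₂ = 42.04/33.14 = 1.269 ft/s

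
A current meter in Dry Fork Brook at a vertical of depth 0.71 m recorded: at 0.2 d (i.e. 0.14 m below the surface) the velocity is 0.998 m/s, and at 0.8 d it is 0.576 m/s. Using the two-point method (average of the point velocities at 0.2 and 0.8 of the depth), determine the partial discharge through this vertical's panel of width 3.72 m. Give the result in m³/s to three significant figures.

2.08 m³/s

v̄ = (0.998 + 0.576) / 2 = 0.7870 m/s
q = v̄ × d × w = 0.7870 × 0.71 × 3.72 = 2.079 m³/s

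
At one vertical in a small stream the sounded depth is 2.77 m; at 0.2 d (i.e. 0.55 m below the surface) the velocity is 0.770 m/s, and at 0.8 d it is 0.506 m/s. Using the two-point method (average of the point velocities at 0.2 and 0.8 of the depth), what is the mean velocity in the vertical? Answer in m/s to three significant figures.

0.638 m/s

v̄ = (0.770 + 0.506) / 2 = 0.6380 m/s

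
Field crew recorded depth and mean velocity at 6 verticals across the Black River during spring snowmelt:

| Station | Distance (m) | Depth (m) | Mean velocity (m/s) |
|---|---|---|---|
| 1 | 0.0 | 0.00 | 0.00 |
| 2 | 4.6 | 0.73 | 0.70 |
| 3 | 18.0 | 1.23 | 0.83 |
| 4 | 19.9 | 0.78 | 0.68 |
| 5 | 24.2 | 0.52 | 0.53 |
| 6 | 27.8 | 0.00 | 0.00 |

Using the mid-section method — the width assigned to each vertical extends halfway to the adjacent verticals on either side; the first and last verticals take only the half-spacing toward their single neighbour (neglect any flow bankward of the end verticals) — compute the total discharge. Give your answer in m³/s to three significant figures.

15.1 m³/s

w_2 = (18.0 − 0.0)/2 = 9 m; q_2 = 0.70 × 0.73 × 9 = 4.599 m³/s
w_3 = (19.9 − 4.6)/2 = 7.65 m; q_3 = 0.83 × 1.23 × 7.65 = 7.810 m³/s
w_4 = (24.2 − 18.0)/2 = 3.1 m; q_4 = 0.68 × 0.78 × 3.1 = 1.644 m³/s
w_5 = (27.8 − 19.9)/2 = 3.95 m; q_5 = 0.53 × 0.52 × 3.95 = 1.089 m³/s
Stations 1, 6 contribute zero (depth or velocity is 0).
Q = Σ qᵢ = 15.14 m³/s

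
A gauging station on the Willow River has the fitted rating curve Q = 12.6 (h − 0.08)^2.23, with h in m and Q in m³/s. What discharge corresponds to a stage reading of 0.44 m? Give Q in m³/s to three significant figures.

Q = 12.6 × (0.44 − 0.08)^2.23 = 12.6 × 0.36^2.23 = 1.291 m³/s

1.29 m³/s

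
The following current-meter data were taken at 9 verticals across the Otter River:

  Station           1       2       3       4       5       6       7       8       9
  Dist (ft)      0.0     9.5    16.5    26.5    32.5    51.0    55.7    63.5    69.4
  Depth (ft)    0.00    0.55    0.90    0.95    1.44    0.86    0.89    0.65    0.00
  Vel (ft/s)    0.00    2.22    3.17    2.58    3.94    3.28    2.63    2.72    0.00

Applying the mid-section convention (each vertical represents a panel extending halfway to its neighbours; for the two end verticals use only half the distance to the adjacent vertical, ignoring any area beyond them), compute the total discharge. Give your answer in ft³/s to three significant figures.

w_2 = (16.5 − 0.0)/2 = 8.25 ft; q_2 = 2.22 × 0.55 × 8.25 = 10.07 ft³/s
w_3 = (26.5 − 9.5)/2 = 8.5 ft; q_3 = 3.17 × 0.90 × 8.5 = 24.25 ft³/s
w_4 = (32.5 − 16.5)/2 = 8 ft; q_4 = 2.58 × 0.95 × 8 = 19.61 ft³/s
w_5 = (51.0 − 26.5)/2 = 12.25 ft; q_5 = 3.94 × 1.44 × 12.25 = 69.50 ft³/s
w_6 = (55.7 − 32.5)/2 = 11.6 ft; q_6 = 3.28 × 0.86 × 11.6 = 32.72 ft³/s
w_7 = (63.5 − 51.0)/2 = 6.25 ft; q_7 = 2.63 × 0.89 × 6.25 = 14.63 ft³/s
w_8 = (69.4 − 55.7)/2 = 6.85 ft; q_8 = 2.72 × 0.65 × 6.85 = 12.11 ft³/s
Stations 1, 9 contribute zero (depth or velocity is 0).
Q = Σ qᵢ = 182.9 ft³/s

183 ft³/s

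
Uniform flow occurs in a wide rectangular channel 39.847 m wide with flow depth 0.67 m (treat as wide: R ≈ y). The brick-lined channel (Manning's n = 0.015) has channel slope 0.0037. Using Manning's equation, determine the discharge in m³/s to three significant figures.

82.9 m³/s

A = b·y = 39.847 × 0.67 = 26.70 m²
Wide channel: R ≈ y = 0.67 m
Q = (1/n)·A·R^(2/3)·S^(1/2) = (1/0.015) × 26.70 × 0.6700^(2/3) × 0.0037^(1/2) = 82.90 m³/s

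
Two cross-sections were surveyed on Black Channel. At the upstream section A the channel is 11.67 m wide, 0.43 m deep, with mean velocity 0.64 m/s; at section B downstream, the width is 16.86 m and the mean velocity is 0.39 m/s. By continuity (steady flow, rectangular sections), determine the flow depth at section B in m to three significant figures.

0.488 m

Q = A₁V₁ = (11.67×0.43) × 0.64 = 3.212 m³/s
d₂ = Q/(b₂ V₂) = 3.212/(16.86×0.39) = 0.4884 m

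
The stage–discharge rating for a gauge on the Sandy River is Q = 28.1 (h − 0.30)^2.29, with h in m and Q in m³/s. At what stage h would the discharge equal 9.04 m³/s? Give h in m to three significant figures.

0.909 m

h − h₀ = (Q/C)^(1/b) = (9.04/28.1)^(1/2.29) = 0.6094 m
h = 0.30 + 0.6094 = 0.9094 m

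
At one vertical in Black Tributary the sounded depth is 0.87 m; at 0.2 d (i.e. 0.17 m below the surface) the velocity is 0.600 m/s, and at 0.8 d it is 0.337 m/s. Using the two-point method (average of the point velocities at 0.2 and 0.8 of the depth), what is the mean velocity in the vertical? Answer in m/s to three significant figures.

0.469 m/s

v̄ = (0.600 + 0.337) / 2 = 0.4685 m/s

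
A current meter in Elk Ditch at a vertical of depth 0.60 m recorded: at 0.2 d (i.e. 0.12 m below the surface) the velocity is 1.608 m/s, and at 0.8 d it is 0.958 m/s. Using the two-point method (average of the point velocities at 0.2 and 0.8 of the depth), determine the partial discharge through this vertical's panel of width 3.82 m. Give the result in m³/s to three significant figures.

v̄ = (1.608 + 0.958) / 2 = 1.283 m/s
q = v̄ × d × w = 1.283 × 0.60 × 3.82 = 2.941 m³/s

2.94 m³/s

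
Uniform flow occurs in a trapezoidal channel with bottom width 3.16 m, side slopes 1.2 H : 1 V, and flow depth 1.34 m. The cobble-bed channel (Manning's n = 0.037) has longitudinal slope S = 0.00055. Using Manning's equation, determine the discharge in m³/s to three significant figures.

A = (b + z·y)·y = (3.16 + 1.2×1.34)×1.34 = 6.389 m²
P = b + 2y√(1+z²) = 3.16 + 2×1.34×√(1+1.2²) = 7.346 m
R = A/P = 6.389/7.346 = 0.8697 m
Q = (1/n)·A·R^(2/3)·S^(1/2) = (1/0.037) × 6.389 × 0.8697^(2/3) × 0.00055^(1/2) = 3.690 m³/s

3.69 m³/s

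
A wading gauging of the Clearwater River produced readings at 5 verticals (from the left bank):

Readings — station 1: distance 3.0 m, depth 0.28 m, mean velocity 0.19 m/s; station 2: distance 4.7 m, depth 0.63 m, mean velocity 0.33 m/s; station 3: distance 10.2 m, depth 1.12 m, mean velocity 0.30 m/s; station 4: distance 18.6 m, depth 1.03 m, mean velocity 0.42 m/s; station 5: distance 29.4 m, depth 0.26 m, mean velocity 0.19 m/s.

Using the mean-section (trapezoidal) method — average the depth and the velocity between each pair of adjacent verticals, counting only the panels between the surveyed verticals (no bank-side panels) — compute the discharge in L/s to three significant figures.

Panel 1-2: Δb = 1.7 m, d̄ = (0.28+0.63)/2 = 0.455, v̄ = (0.19+0.33)/2 = 0.26 → q = 1.7×0.455×0.26 = 0.2011 m³/s
Panel 2-3: Δb = 5.5 m, d̄ = (0.63+1.12)/2 = 0.875, v̄ = (0.33+0.30)/2 = 0.315 → q = 5.5×0.875×0.315 = 1.516 m³/s
Panel 3-4: Δb = 8.4 m, d̄ = (1.12+1.03)/2 = 1.075, v̄ = (0.30+0.42)/2 = 0.36 → q = 8.4×1.075×0.36 = 3.251 m³/s
Panel 4-5: Δb = 10.8 m, d̄ = (1.03+0.26)/2 = 0.645, v̄ = (0.42+0.19)/2 = 0.305 → q = 10.8×0.645×0.305 = 2.125 m³/s
Q = Σ q = 7.092 m³/s
= 7.092 × 1000 = 7092 L/s

7090 L/s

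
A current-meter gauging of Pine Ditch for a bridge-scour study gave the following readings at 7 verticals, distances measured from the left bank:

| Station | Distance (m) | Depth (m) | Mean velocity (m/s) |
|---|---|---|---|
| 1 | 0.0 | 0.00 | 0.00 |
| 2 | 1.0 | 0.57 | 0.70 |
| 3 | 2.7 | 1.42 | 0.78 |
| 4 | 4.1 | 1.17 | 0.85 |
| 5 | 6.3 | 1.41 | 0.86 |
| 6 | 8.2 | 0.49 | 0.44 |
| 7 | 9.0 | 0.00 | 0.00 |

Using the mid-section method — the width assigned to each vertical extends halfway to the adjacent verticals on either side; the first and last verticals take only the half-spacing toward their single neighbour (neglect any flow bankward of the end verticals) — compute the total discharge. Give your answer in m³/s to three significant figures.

w_2 = (2.7 − 0.0)/2 = 1.35 m; q_2 = 0.70 × 0.57 × 1.35 = 0.5387 m³/s
w_3 = (4.1 − 1.0)/2 = 1.55 m; q_3 = 0.78 × 1.42 × 1.55 = 1.717 m³/s
w_4 = (6.3 − 2.7)/2 = 1.8 m; q_4 = 0.85 × 1.17 × 1.8 = 1.790 m³/s
w_5 = (8.2 − 4.1)/2 = 2.05 m; q_5 = 0.86 × 1.41 × 2.05 = 2.486 m³/s
w_6 = (9.0 − 6.3)/2 = 1.35 m; q_6 = 0.44 × 0.49 × 1.35 = 0.2911 m³/s
Stations 1, 7 contribute zero (depth or velocity is 0).
Q = Σ qᵢ = 6.822 m³/s

6.82 m³/s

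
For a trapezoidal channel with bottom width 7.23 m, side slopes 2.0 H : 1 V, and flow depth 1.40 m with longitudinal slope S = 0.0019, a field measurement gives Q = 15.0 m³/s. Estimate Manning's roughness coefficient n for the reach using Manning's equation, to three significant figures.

A = (b + z·y)·y = (7.23 + 2.0×1.40)×1.40 = 14.04 m²
P = b + 2y√(1+z²) = 7.23 + 2×1.40×√(1+2.0²) = 13.49 m
R = A/P = 14.04/13.49 = 1.041 m
n = (1/Q)·A·R^(2/3)·S^(1/2) = (1/15.0) × 14.04 × 1.027 × 0.04359 = 0.04191

0.0419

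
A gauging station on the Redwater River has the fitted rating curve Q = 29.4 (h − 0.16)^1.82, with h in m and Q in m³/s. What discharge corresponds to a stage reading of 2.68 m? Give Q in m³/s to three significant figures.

Q = 29.4 × (2.68 − 0.16)^1.82 = 29.4 × 2.52^1.82 = 158.1 m³/s

158 m³/s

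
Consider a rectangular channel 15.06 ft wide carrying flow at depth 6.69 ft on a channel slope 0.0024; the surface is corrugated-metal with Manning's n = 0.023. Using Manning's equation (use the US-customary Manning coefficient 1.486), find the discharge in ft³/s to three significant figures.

741 ft³/s

A = b·y = 15.06 × 6.69 = 100.8 ft²
P = b + 2y = 15.06 + 2×6.69 = 28.44 ft
R = A/P = 100.8/28.44 = 3.543 ft
Q = (1.486/n)·A·R^(2/3)·S^(1/2) = (1.486/0.023) × 100.8 × 3.543^(2/3) × 0.0024^(1/2) = 741.1 ft³/s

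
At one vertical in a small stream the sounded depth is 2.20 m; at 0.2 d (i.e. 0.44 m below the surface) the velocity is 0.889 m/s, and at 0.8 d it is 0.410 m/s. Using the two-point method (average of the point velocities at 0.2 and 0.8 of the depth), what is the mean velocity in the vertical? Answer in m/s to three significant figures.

0.650 m/s

v̄ = (0.889 + 0.410) / 2 = 0.6495 m/s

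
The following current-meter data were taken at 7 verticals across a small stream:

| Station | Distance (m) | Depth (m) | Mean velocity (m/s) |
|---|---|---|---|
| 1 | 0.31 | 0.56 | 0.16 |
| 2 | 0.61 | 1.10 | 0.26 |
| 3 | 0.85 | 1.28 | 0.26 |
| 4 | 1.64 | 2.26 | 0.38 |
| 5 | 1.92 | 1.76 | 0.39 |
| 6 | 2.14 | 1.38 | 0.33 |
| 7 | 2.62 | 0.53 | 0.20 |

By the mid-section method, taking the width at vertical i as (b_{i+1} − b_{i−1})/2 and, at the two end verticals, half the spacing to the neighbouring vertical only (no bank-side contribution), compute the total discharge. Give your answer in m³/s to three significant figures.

1.08 m³/s

w_1 = (0.61 − 0.31)/2 = 0.15 m; q_1 = 0.16 × 0.56 × 0.15 = 0.01344 m³/s
w_2 = (0.85 − 0.31)/2 = 0.27 m; q_2 = 0.26 × 1.10 × 0.27 = 0.07722 m³/s
w_3 = (1.64 − 0.61)/2 = 0.515 m; q_3 = 0.26 × 1.28 × 0.515 = 0.1714 m³/s
w_4 = (1.92 − 0.85)/2 = 0.535 m; q_4 = 0.38 × 2.26 × 0.535 = 0.4595 m³/s
w_5 = (2.14 − 1.64)/2 = 0.25 m; q_5 = 0.39 × 1.76 × 0.25 = 0.1716 m³/s
w_6 = (2.62 − 1.92)/2 = 0.35 m; q_6 = 0.33 × 1.38 × 0.35 = 0.1594 m³/s
w_7 = (2.62 − 2.14)/2 = 0.24 m; q_7 = 0.20 × 0.53 × 0.24 = 0.02544 m³/s
Q = Σ qᵢ = 1.078 m³/s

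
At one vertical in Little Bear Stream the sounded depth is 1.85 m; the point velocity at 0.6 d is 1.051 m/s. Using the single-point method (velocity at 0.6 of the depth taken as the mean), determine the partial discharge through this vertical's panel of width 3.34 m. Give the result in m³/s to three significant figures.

6.49 m³/s

v̄ = v₀.₆ = 1.051 m/s
q = v̄ × d × w = 1.051 × 1.85 × 3.34 = 6.494 m³/s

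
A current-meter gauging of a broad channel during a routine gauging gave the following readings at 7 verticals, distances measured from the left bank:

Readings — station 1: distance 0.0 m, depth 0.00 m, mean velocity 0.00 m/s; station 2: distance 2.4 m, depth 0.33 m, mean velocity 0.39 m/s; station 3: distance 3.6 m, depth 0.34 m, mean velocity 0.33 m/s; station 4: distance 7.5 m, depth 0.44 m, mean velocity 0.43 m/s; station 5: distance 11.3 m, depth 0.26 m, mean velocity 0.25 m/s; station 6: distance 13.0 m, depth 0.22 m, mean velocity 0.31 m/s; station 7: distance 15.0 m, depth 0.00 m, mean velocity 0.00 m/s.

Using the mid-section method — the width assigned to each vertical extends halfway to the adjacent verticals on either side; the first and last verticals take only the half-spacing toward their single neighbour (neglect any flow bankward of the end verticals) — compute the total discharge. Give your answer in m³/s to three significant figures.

1.55 m³/s

w_2 = (3.6 − 0.0)/2 = 1.8 m; q_2 = 0.39 × 0.33 × 1.8 = 0.2317 m³/s
w_3 = (7.5 − 2.4)/2 = 2.55 m; q_3 = 0.33 × 0.34 × 2.55 = 0.2861 m³/s
w_4 = (11.3 − 3.6)/2 = 3.85 m; q_4 = 0.43 × 0.44 × 3.85 = 0.7284 m³/s
w_5 = (13.0 − 7.5)/2 = 2.75 m; q_5 = 0.25 × 0.26 × 2.75 = 0.1788 m³/s
w_6 = (15.0 − 11.3)/2 = 1.85 m; q_6 = 0.31 × 0.22 × 1.85 = 0.1262 m³/s
Stations 1, 7 contribute zero (depth or velocity is 0).
Q = Σ qᵢ = 1.551 m³/s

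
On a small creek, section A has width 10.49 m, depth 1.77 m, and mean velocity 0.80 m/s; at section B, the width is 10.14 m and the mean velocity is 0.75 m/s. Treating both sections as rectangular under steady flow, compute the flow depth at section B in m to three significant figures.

Q = A₁V₁ = (10.49×1.77) × 0.80 = 14.85 m³/s
d₂ = Q/(b₂ V₂) = 14.85/(10.14×0.75) = 1.953 m

1.95 m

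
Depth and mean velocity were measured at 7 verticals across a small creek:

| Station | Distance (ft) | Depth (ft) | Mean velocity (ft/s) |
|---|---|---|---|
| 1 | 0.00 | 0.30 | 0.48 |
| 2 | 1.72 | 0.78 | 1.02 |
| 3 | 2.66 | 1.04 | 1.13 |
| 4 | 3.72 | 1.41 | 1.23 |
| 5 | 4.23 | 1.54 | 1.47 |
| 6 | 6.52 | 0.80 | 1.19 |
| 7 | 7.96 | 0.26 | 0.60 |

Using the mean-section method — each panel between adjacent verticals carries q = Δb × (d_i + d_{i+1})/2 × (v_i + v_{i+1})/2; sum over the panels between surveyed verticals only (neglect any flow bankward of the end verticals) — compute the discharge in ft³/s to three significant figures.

8.41 ft³/s

Panel 1-2: Δb = 1.72 ft, d̄ = (0.30+0.78)/2 = 0.54, v̄ = (0.48+1.02)/2 = 0.75 → q = 1.72×0.54×0.75 = 0.6966 ft³/s
Panel 2-3: Δb = 0.94 ft, d̄ = (0.78+1.04)/2 = 0.91, v̄ = (1.02+1.13)/2 = 1.075 → q = 0.94×0.91×1.075 = 0.9196 ft³/s
Panel 3-4: Δb = 1.06 ft, d̄ = (1.04+1.41)/2 = 1.225, v̄ = (1.13+1.23)/2 = 1.18 → q = 1.06×1.225×1.18 = 1.532 ft³/s
Panel 4-5: Δb = 0.51 ft, d̄ = (1.41+1.54)/2 = 1.475, v̄ = (1.23+1.47)/2 = 1.35 → q = 0.51×1.475×1.35 = 1.016 ft³/s
Panel 5-6: Δb = 2.29 ft, d̄ = (1.54+0.80)/2 = 1.17, v̄ = (1.47+1.19)/2 = 1.33 → q = 2.29×1.17×1.33 = 3.563 ft³/s
Panel 6-7: Δb = 1.44 ft, d̄ = (0.80+0.26)/2 = 0.53, v̄ = (1.19+0.60)/2 = 0.895 → q = 1.44×0.53×0.895 = 0.6831 ft³/s
Q = Σ q = 8.410 ft³/s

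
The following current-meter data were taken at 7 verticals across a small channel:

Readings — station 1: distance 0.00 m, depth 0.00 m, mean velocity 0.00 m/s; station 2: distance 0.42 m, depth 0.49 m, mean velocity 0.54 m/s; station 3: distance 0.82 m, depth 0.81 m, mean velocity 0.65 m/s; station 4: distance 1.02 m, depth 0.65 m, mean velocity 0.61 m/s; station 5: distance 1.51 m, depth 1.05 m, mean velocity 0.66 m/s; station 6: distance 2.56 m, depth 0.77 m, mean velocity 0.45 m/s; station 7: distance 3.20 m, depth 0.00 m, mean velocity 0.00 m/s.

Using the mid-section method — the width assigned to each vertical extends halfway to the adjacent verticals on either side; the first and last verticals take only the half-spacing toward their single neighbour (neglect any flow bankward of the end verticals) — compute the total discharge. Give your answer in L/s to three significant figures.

1230 L/s

w_2 = (0.82 − 0.00)/2 = 0.41 m; q_2 = 0.54 × 0.49 × 0.41 = 0.1085 m³/s
w_3 = (1.02 − 0.42)/2 = 0.3 m; q_3 = 0.65 × 0.81 × 0.3 = 0.1580 m³/s
w_4 = (1.51 − 0.82)/2 = 0.345 m; q_4 = 0.61 × 0.65 × 0.345 = 0.1368 m³/s
w_5 = (2.56 − 1.02)/2 = 0.77 m; q_5 = 0.66 × 1.05 × 0.77 = 0.5336 m³/s
w_6 = (3.20 − 1.51)/2 = 0.845 m; q_6 = 0.45 × 0.77 × 0.845 = 0.2928 m³/s
Stations 1, 7 contribute zero (depth or velocity is 0).
Q = Σ qᵢ = 1.230 m³/s
= 1.230 × 1000 = 1230 L/s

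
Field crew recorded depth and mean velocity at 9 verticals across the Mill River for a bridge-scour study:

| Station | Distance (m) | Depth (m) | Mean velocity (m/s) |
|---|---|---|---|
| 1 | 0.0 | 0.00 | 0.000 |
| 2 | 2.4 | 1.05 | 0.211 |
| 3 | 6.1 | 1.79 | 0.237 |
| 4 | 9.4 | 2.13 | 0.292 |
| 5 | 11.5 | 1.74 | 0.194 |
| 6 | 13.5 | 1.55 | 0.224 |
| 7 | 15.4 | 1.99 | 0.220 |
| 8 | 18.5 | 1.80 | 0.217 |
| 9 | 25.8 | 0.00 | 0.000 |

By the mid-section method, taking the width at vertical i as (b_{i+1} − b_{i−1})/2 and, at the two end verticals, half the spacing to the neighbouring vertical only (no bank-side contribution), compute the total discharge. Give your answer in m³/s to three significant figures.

8.33 m³/s

w_2 = (6.1 − 0.0)/2 = 3.05 m; q_2 = 0.211 × 1.05 × 3.05 = 0.6757 m³/s
w_3 = (9.4 − 2.4)/2 = 3.5 m; q_3 = 0.237 × 1.79 × 3.5 = 1.485 m³/s
w_4 = (11.5 − 6.1)/2 = 2.7 m; q_4 = 0.292 × 2.13 × 2.7 = 1.679 m³/s
w_5 = (13.5 − 9.4)/2 = 2.05 m; q_5 = 0.194 × 1.74 × 2.05 = 0.6920 m³/s
w_6 = (15.4 − 11.5)/2 = 1.95 m; q_6 = 0.224 × 1.55 × 1.95 = 0.6770 m³/s
w_7 = (18.5 − 13.5)/2 = 2.5 m; q_7 = 0.220 × 1.99 × 2.5 = 1.095 m³/s
w_8 = (25.8 − 15.4)/2 = 5.2 m; q_8 = 0.217 × 1.80 × 5.2 = 2.031 m³/s
Stations 1, 9 contribute zero (depth or velocity is 0).
Q = Σ qᵢ = 8.334 m³/s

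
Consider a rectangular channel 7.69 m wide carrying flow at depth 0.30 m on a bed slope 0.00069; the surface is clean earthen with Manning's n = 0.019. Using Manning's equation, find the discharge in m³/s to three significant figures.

1.36 m³/s

A = b·y = 7.69 × 0.30 = 2.307 m²
P = b + 2y = 7.69 + 2×0.30 = 8.290 m
R = A/P = 2.307/8.290 = 0.2783 m
Q = (1/n)·A·R^(2/3)·S^(1/2) = (1/0.019) × 2.307 × 0.2783^(2/3) × 0.00069^(1/2) = 1.360 m³/s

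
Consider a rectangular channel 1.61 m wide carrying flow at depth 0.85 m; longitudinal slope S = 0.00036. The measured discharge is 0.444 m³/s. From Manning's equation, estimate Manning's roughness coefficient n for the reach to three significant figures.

0.0325

A = b·y = 1.61 × 0.85 = 1.369 m²
P = b + 2y = 1.61 + 2×0.85 = 3.310 m
R = A/P = 1.369/3.310 = 0.4134 m
n = (1/Q)·A·R^(2/3)·S^(1/2) = (1/0.444) × 1.369 × 0.5550 × 0.01897 = 0.03246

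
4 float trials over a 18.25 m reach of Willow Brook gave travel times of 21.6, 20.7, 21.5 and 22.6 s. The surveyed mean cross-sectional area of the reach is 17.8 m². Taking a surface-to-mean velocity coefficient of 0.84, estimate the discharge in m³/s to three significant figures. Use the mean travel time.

12.6 m³/s

t̄ = (21.6 + 20.7 + 21.5 + 22.6) / 4 = 21.6 s
v_surface = L / t̄ = 18.25 / 21.6 = 0.8449 m/s
v_mean = 0.84 × 0.8449 = 0.7097 m/s
Q = A × v_mean = 17.8 × 0.7097 = 12.63 m³/s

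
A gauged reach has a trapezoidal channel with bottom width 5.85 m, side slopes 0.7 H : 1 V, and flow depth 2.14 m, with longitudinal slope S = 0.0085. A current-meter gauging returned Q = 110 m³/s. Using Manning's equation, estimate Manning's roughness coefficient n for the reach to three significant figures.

0.0166

A = (b + z·y)·y = (5.85 + 0.7×2.14)×2.14 = 15.72 m²
P = b + 2y√(1+z²) = 5.85 + 2×2.14×√(1+0.7²) = 11.07 m
R = A/P = 15.72/11.07 = 1.420 m
n = (1/Q)·A·R^(2/3)·S^(1/2) = (1/110) × 15.72 × 1.263 × 0.09220 = 0.01665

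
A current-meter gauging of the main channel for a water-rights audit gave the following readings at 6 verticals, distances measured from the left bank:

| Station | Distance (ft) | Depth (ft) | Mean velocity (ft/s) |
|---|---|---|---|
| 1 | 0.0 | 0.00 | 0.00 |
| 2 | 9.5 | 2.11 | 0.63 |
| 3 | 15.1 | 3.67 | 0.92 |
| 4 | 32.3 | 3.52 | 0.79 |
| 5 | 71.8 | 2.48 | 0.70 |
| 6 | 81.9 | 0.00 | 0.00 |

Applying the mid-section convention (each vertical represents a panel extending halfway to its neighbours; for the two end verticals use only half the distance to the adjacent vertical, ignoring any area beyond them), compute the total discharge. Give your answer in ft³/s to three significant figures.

170 ft³/s

w_2 = (15.1 − 0.0)/2 = 7.55 ft; q_2 = 0.63 × 2.11 × 7.55 = 10.04 ft³/s
w_3 = (32.3 − 9.5)/2 = 11.4 ft; q_3 = 0.92 × 3.67 × 11.4 = 38.49 ft³/s
w_4 = (71.8 − 15.1)/2 = 28.35 ft; q_4 = 0.79 × 3.52 × 28.35 = 78.84 ft³/s
w_5 = (81.9 − 32.3)/2 = 24.8 ft; q_5 = 0.70 × 2.48 × 24.8 = 43.05 ft³/s
Stations 1, 6 contribute zero (depth or velocity is 0).
Q = Σ qᵢ = 170.4 ft³/s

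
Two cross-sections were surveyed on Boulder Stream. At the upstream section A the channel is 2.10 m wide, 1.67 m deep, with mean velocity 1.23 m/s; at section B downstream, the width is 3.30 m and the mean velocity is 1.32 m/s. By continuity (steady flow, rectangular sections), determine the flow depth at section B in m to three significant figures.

Q = A₁V₁ = (2.10×1.67) × 1.23 = 4.314 m³/s
d₂ = Q/(b₂ V₂) = 4.314/(3.30×1.32) = 0.9903 m

0.990 m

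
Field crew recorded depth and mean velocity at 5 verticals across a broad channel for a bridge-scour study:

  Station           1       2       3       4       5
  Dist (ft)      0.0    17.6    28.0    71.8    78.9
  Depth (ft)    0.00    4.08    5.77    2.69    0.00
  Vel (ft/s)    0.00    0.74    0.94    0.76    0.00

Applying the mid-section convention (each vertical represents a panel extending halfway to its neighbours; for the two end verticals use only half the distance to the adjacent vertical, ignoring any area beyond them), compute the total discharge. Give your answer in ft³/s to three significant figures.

241 ft³/s

w_2 = (28.0 − 0.0)/2 = 14 ft; q_2 = 0.74 × 4.08 × 14 = 42.27 ft³/s
w_3 = (71.8 − 17.6)/2 = 27.1 ft; q_3 = 0.94 × 5.77 × 27.1 = 147.0 ft³/s
w_4 = (78.9 − 28.0)/2 = 25.45 ft; q_4 = 0.76 × 2.69 × 25.45 = 52.03 ft³/s
Stations 1, 5 contribute zero (depth or velocity is 0).
Q = Σ qᵢ = 241.3 ft³/s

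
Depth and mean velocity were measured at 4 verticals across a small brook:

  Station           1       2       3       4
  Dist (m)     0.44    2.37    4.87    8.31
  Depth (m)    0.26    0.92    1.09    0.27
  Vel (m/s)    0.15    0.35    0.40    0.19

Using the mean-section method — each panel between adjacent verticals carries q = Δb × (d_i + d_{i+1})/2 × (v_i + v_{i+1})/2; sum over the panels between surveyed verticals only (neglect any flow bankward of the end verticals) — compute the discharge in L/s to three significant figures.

1920 L/s

Panel 1-2: Δb = 1.93 m, d̄ = (0.26+0.92)/2 = 0.59, v̄ = (0.15+0.35)/2 = 0.25 → q = 1.93×0.59×0.25 = 0.2847 m³/s
Panel 2-3: Δb = 2.5 m, d̄ = (0.92+1.09)/2 = 1.005, v̄ = (0.35+0.40)/2 = 0.375 → q = 2.5×1.005×0.375 = 0.9422 m³/s
Panel 3-4: Δb = 3.44 m, d̄ = (1.09+0.27)/2 = 0.68, v̄ = (0.40+0.19)/2 = 0.295 → q = 3.44×0.68×0.295 = 0.6901 m³/s
Q = Σ q = 1.917 m³/s
= 1.917 × 1000 = 1917 L/s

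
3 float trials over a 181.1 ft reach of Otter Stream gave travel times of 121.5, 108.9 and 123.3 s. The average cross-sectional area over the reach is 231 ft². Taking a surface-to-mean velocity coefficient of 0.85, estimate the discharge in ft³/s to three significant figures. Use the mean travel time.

t̄ = (121.5 + 108.9 + 123.3) / 3 = 117.9 s
v_surface = L / t̄ = 181.1 / 117.9 = 1.536 ft/s
v_mean = 0.85 × 1.536 = 1.306 ft/s
Q = A × v_mean = 231 × 1.306 = 301.6 ft³/s

302 ft³/s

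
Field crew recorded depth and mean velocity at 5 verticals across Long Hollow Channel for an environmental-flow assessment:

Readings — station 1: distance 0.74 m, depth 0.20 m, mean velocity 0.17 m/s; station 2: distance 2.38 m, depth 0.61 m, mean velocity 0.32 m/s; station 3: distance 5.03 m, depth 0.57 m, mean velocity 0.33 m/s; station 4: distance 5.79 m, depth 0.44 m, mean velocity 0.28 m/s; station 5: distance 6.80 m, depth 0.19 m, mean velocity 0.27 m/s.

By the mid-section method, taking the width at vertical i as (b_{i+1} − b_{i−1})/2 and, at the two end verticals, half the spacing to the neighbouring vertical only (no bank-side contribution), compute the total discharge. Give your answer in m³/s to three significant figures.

0.902 m³/s

w_1 = (2.38 − 0.74)/2 = 0.82 m; q_1 = 0.17 × 0.20 × 0.82 = 0.02788 m³/s
w_2 = (5.03 − 0.74)/2 = 2.145 m; q_2 = 0.32 × 0.61 × 2.145 = 0.4187 m³/s
w_3 = (5.79 − 2.38)/2 = 1.705 m; q_3 = 0.33 × 0.57 × 1.705 = 0.3207 m³/s
w_4 = (6.80 − 5.03)/2 = 0.885 m; q_4 = 0.28 × 0.44 × 0.885 = 0.1090 m³/s
w_5 = (6.80 − 5.79)/2 = 0.505 m; q_5 = 0.27 × 0.19 × 0.505 = 0.02591 m³/s
Q = Σ qᵢ = 0.9022 m³/s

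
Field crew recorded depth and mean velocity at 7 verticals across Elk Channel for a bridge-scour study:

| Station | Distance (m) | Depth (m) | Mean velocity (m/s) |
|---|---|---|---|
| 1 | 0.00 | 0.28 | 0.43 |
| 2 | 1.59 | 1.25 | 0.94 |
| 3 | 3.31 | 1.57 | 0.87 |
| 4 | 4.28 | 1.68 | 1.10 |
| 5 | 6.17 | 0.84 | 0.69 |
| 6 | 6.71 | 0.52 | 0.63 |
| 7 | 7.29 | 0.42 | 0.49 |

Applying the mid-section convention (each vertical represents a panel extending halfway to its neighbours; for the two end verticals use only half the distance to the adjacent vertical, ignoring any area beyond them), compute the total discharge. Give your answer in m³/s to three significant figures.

w_1 = (1.59 − 0.00)/2 = 0.795 m; q_1 = 0.43 × 0.28 × 0.795 = 0.09572 m³/s
w_2 = (3.31 − 0.00)/2 = 1.655 m; q_2 = 0.94 × 1.25 × 1.655 = 1.945 m³/s
w_3 = (4.28 − 1.59)/2 = 1.345 m; q_3 = 0.87 × 1.57 × 1.345 = 1.837 m³/s
w_4 = (6.17 − 3.31)/2 = 1.43 m; q_4 = 1.10 × 1.68 × 1.43 = 2.643 m³/s
w_5 = (6.71 − 4.28)/2 = 1.215 m; q_5 = 0.69 × 0.84 × 1.215 = 0.7042 m³/s
w_6 = (7.29 − 6.17)/2 = 0.56 m; q_6 = 0.63 × 0.52 × 0.56 = 0.1835 m³/s
w_7 = (7.29 − 6.71)/2 = 0.29 m; q_7 = 0.49 × 0.42 × 0.29 = 0.05968 m³/s
Q = Σ qᵢ = 7.467 m³/s

7.47 m³/s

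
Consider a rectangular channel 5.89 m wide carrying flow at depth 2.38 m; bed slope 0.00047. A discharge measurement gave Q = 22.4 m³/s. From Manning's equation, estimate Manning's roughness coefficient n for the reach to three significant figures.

A = b·y = 5.89 × 2.38 = 14.02 m²
P = b + 2y = 5.89 + 2×2.38 = 10.65 m
R = A/P = 14.02/10.65 = 1.316 m
n = (1/Q)·A·R^(2/3)·S^(1/2) = (1/22.4) × 14.02 × 1.201 × 0.02168 = 0.01630

0.0163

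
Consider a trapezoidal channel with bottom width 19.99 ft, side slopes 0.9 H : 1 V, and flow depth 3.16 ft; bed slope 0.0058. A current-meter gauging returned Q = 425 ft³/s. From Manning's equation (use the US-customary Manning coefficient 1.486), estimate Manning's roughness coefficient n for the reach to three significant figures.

0.0357

A = (b + z·y)·y = (19.99 + 0.9×3.16)×3.16 = 72.16 ft²
P = b + 2y√(1+z²) = 19.99 + 2×3.16×√(1+0.9²) = 28.49 ft
R = A/P = 72.16/28.49 = 2.532 ft
n = (1.486/Q)·A·R^(2/3)·S^(1/2) = (1.486/425) × 72.16 × 1.858 × 0.07616 = 0.03570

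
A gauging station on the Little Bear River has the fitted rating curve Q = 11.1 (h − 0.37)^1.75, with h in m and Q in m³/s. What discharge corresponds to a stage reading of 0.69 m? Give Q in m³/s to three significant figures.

1.51 m³/s

Q = 11.1 × (0.69 − 0.37)^1.75 = 11.1 × 0.32^1.75 = 1.511 m³/s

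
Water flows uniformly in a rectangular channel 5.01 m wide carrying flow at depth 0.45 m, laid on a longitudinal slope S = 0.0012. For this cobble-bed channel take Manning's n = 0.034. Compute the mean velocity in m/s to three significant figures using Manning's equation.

A = b·y = 5.01 × 0.45 = 2.255 m²
P = b + 2y = 5.01 + 2×0.45 = 5.910 m
R = A/P = 2.255/5.910 = 0.3815 m
Q = (1/n)·A·R^(2/3)·S^(1/2) = (1/0.034) × 2.255 × 0.3815^(2/3) × 0.0012^(1/2) = 1.208 m³/s
V = Q/A = 1.208/2.255 = 0.5359 m/s

0.536 m/s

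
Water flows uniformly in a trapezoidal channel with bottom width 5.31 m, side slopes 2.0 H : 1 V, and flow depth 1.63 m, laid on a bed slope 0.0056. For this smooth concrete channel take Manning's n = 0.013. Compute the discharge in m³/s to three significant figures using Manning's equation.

A = (b + z·y)·y = (5.31 + 2.0×1.63)×1.63 = 13.97 m²
P = b + 2y√(1+z²) = 5.31 + 2×1.63×√(1+2.0²) = 12.60 m
R = A/P = 13.97/12.60 = 1.109 m
Q = (1/n)·A·R^(2/3)·S^(1/2) = (1/0.013) × 13.97 × 1.109^(2/3) × 0.0056^(1/2) = 86.14 m³/s

86.1 m³/s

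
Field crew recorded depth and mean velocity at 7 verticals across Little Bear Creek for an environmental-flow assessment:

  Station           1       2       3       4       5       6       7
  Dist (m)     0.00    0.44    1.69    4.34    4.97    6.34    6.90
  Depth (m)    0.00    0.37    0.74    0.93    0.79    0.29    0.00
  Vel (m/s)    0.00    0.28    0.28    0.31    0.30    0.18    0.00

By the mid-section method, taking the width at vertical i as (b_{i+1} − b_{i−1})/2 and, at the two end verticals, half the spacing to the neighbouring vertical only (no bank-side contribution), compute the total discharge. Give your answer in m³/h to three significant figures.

4510 m³/h

w_2 = (1.69 − 0.00)/2 = 0.845 m; q_2 = 0.28 × 0.37 × 0.845 = 0.08754 m³/s
w_3 = (4.34 − 0.44)/2 = 1.95 m; q_3 = 0.28 × 0.74 × 1.95 = 0.4040 m³/s
w_4 = (4.97 − 1.69)/2 = 1.64 m; q_4 = 0.31 × 0.93 × 1.64 = 0.4728 m³/s
w_5 = (6.34 − 4.34)/2 = 1 m; q_5 = 0.30 × 0.79 × 1 = 0.2370 m³/s
w_6 = (6.90 − 4.97)/2 = 0.965 m; q_6 = 0.18 × 0.29 × 0.965 = 0.05037 m³/s
Stations 1, 7 contribute zero (depth or velocity is 0).
Q = Σ qᵢ = 1.252 m³/s
= 1.252 × 3600 = 4506 m³/h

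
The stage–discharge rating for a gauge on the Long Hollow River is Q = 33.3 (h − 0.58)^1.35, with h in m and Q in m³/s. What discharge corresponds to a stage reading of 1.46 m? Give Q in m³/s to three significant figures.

28.0 m³/s

Q = 33.3 × (1.46 − 0.58)^1.35 = 33.3 × 0.88^1.35 = 28.02 m³/s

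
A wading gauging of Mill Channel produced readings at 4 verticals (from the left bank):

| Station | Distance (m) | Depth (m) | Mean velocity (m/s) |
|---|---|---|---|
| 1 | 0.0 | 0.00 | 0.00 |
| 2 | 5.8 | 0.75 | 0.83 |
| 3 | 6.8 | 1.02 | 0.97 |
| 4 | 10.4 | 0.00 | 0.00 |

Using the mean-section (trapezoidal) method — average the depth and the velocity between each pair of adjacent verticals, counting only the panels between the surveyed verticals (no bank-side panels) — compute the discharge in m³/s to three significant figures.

2.59 m³/s

Panel 1-2: Δb = 5.8 m, d̄ = (0.00+0.75)/2 = 0.375, v̄ = (0.00+0.83)/2 = 0.415 → q = 5.8×0.375×0.415 = 0.9026 m³/s
Panel 2-3: Δb = 1 m, d̄ = (0.75+1.02)/2 = 0.885, v̄ = (0.83+0.97)/2 = 0.9 → q = 1×0.885×0.9 = 0.7965 m³/s
Panel 3-4: Δb = 3.6 m, d̄ = (1.02+0.00)/2 = 0.51, v̄ = (0.97+0.00)/2 = 0.485 → q = 3.6×0.51×0.485 = 0.8905 m³/s
Q = Σ q = 2.590 m³/s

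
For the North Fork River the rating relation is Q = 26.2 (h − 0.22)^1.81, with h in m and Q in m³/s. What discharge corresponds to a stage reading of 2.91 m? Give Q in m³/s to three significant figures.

157 m³/s

Q = 26.2 × (2.91 − 0.22)^1.81 = 26.2 × 2.69^1.81 = 157.1 m³/s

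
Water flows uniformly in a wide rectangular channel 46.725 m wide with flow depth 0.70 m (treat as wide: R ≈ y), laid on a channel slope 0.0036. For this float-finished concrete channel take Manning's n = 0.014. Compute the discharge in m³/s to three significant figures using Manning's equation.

A = b·y = 46.725 × 0.70 = 32.71 m²
Wide channel: R ≈ y = 0.70 m
Q = (1/n)·A·R^(2/3)·S^(1/2) = (1/0.014) × 32.71 × 0.7000^(2/3) × 0.0036^(1/2) = 110.5 m³/s

111 m³/s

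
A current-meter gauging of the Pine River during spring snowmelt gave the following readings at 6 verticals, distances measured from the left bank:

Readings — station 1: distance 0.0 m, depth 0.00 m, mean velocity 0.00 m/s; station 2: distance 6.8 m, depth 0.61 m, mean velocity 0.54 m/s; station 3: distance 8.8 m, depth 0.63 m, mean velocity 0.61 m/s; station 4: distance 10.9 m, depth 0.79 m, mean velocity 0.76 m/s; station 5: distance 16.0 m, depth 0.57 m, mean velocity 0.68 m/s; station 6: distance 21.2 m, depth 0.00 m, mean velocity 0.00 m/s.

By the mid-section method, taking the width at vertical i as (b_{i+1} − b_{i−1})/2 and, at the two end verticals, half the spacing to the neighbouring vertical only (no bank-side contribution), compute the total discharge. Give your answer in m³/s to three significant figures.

w_2 = (8.8 − 0.0)/2 = 4.4 m; q_2 = 0.54 × 0.61 × 4.4 = 1.449 m³/s
w_3 = (10.9 − 6.8)/2 = 2.05 m; q_3 = 0.61 × 0.63 × 2.05 = 0.7878 m³/s
w_4 = (16.0 − 8.8)/2 = 3.6 m; q_4 = 0.76 × 0.79 × 3.6 = 2.161 m³/s
w_5 = (21.2 − 10.9)/2 = 5.15 m; q_5 = 0.68 × 0.57 × 5.15 = 1.996 m³/s
Stations 1, 6 contribute zero (depth or velocity is 0).
Q = Σ qᵢ = 6.395 m³/s

6.39 m³/s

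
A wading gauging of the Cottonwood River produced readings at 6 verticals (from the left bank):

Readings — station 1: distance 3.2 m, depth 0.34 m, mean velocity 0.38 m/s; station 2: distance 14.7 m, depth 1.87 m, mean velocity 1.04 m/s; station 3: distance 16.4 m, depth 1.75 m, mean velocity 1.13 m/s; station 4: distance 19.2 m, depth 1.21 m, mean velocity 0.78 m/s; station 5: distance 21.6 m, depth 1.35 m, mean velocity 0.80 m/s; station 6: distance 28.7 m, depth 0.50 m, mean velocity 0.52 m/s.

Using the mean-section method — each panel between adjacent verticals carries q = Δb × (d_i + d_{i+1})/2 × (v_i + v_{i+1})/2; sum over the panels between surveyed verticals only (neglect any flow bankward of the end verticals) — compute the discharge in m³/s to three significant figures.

Panel 1-2: Δb = 11.5 m, d̄ = (0.34+1.87)/2 = 1.105, v̄ = (0.38+1.04)/2 = 0.71 → q = 11.5×1.105×0.71 = 9.022 m³/s
Panel 2-3: Δb = 1.7 m, d̄ = (1.87+1.75)/2 = 1.81, v̄ = (1.04+1.13)/2 = 1.085 → q = 1.7×1.81×1.085 = 3.339 m³/s
Panel 3-4: Δb = 2.8 m, d̄ = (1.75+1.21)/2 = 1.48, v̄ = (1.13+0.78)/2 = 0.955 → q = 2.8×1.48×0.955 = 3.958 m³/s
Panel 4-5: Δb = 2.4 m, d̄ = (1.21+1.35)/2 = 1.28, v̄ = (0.78+0.80)/2 = 0.79 → q = 2.4×1.28×0.79 = 2.427 m³/s
Panel 5-6: Δb = 7.1 m, d̄ = (1.35+0.50)/2 = 0.925, v̄ = (0.80+0.52)/2 = 0.66 → q = 7.1×0.925×0.66 = 4.335 m³/s
Q = Σ q = 23.08 m³/s

23.1 m³/s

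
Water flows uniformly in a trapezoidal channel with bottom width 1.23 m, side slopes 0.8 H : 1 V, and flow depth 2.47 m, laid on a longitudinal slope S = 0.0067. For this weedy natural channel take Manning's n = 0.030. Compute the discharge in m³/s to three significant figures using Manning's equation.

A = (b + z·y)·y = (1.23 + 0.8×2.47)×2.47 = 7.919 m²
P = b + 2y√(1+z²) = 1.23 + 2×2.47×√(1+0.8²) = 7.556 m
R = A/P = 7.919/7.556 = 1.048 m
Q = (1/n)·A·R^(2/3)·S^(1/2) = (1/0.030) × 7.919 × 1.048^(2/3) × 0.0067^(1/2) = 22.29 m³/s

22.3 m³/s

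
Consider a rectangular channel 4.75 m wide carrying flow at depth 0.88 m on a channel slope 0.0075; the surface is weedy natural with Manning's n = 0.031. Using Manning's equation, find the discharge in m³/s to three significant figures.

A = b·y = 4.75 × 0.88 = 4.180 m²
P = b + 2y = 4.75 + 2×0.88 = 6.510 m
R = A/P = 4.180/6.510 = 0.6421 m
Q = (1/n)·A·R^(2/3)·S^(1/2) = (1/0.031) × 4.180 × 0.6421^(2/3) × 0.0075^(1/2) = 8.691 m³/s

8.69 m³/s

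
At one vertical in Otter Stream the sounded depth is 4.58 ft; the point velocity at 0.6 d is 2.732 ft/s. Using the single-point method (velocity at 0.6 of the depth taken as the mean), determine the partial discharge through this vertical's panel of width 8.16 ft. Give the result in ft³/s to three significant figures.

102 ft³/s

v̄ = v₀.₆ = 2.732 ft/s
q = v̄ × d × w = 2.732 × 4.58 × 8.16 = 102.1 ft³/s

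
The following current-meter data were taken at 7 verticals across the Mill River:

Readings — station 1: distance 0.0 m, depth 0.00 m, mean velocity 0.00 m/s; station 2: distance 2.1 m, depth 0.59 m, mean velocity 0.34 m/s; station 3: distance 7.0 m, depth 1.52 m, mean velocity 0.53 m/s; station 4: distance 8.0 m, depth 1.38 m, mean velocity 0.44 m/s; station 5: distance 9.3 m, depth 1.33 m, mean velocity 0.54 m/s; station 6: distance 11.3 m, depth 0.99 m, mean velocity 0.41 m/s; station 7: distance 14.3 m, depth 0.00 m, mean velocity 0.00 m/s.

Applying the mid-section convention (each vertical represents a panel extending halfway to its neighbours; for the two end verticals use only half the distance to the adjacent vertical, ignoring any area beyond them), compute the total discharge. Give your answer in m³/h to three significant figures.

21500 m³/h

w_2 = (7.0 − 0.0)/2 = 3.5 m; q_2 = 0.34 × 0.59 × 3.5 = 0.7021 m³/s
w_3 = (8.0 − 2.1)/2 = 2.95 m; q_3 = 0.53 × 1.52 × 2.95 = 2.377 m³/s
w_4 = (9.3 − 7.0)/2 = 1.15 m; q_4 = 0.44 × 1.38 × 1.15 = 0.6983 m³/s
w_5 = (11.3 − 8.0)/2 = 1.65 m; q_5 = 0.54 × 1.33 × 1.65 = 1.185 m³/s
w_6 = (14.3 − 9.3)/2 = 2.5 m; q_6 = 0.41 × 0.99 × 2.5 = 1.015 m³/s
Stations 1, 7 contribute zero (depth or velocity is 0).
Q = Σ qᵢ = 5.977 m³/s
= 5.977 × 3600 = 21520 m³/h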